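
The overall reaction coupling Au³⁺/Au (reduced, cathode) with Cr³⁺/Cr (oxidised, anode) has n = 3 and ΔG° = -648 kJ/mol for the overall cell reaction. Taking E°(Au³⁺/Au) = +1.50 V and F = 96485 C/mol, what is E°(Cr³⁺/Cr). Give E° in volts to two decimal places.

-0.74 V

E°cell = −ΔG°/(nF) = −(-648×10³)/((3)(96485)) = +2.239 V.
Since Au³⁺/Au is the cathode and Cr³⁺/Cr the anode, E°cell = E°(Au³⁺/Au) − E°(Cr³⁺/Cr).
So E°(Cr³⁺/Cr) = E°(Au³⁺/Au) − E°cell = (+1.50) − (+2.239) = -0.74 V.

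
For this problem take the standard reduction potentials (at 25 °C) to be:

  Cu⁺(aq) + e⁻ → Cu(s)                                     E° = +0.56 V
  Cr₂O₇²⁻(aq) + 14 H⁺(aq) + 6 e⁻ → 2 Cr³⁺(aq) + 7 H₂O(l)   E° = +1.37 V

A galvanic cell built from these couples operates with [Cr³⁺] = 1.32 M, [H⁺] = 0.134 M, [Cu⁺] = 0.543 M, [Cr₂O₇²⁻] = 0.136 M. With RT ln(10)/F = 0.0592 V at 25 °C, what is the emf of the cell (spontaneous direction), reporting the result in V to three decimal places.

+0.694 V

Cr₂O₇²⁻/Cr³⁺ is the cathode (higher E°), Cu⁺/Cu the anode: E°cell = +1.37 − (+0.56) = +0.81 V, n = 6.
Overall: Cr₂O₇²⁻(aq) + 14 H⁺(aq) + 6 Cu(s) → 2 Cr³⁺(aq) + 7 H₂O(l) + 6 Cu⁺(aq)
Q = [Cr³⁺]^2·[Cu⁺]^6 / ([Cr₂O₇²⁻]·[H⁺]^14); log Q = 11.737.
E = E° − (0.0592/n) log Q = +0.81 − (0.0592/6)(11.737) = +0.694 V.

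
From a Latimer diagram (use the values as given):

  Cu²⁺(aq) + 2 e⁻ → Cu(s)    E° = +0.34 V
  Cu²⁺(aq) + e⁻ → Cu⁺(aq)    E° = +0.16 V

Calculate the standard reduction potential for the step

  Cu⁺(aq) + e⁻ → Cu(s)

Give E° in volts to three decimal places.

+0.520 V

Sequential free energies add, so n₃E°₃ = n₁E°₁ + n₂E°₂.
With n₃ = 2, and the known step contributing 1×(+0.16) V, the unknown satisfies 1·E° = 2×(+0.34) − 1×(+0.16) = +0.520.
E° = +0.520 / 1 = +0.520 V.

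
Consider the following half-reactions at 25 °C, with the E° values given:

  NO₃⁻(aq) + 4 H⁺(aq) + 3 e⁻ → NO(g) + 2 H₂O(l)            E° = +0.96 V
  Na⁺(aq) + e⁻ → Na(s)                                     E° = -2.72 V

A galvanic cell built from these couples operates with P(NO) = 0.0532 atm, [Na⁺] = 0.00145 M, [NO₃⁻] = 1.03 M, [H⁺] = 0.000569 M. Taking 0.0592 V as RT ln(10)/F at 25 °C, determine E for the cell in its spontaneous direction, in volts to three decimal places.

+3.617 V

NO₃⁻/NO is the cathode (higher E°), Na⁺/Na the anode: E°cell = +0.96 − (-2.72) = +3.68 V, n = 3.
Overall: NO₃⁻(aq) + 4 H⁺(aq) + 3 Na(s) → NO(g) + 2 H₂O(l) + 3 Na⁺(aq)
Q = P(NO)·[Na⁺]^3 / ([NO₃⁻]·[H⁺]^4); log Q = 3.177.
E = E° − (0.0592/n) log Q = +3.68 − (0.0592/3)(3.177) = +3.617 V.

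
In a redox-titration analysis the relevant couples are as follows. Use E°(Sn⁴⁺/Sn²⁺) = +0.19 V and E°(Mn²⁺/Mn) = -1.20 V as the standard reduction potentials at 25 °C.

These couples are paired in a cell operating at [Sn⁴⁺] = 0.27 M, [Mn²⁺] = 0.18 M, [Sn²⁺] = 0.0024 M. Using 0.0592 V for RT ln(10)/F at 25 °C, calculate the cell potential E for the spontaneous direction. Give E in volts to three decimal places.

+1.473 V

Sn⁴⁺/Sn²⁺ is the cathode (higher E°), Mn²⁺/Mn the anode: E°cell = +0.19 − (-1.20) = +1.39 V, n = 2.
Overall: Sn⁴⁺(aq) + Mn(s) → Sn²⁺(aq) + Mn²⁺(aq)
Q = [Sn²⁺]·[Mn²⁺] / ([Sn⁴⁺]); log Q = -2.796.
E = E° − (0.0592/n) log Q = +1.39 − (0.0592/2)(-2.796) = +1.473 V.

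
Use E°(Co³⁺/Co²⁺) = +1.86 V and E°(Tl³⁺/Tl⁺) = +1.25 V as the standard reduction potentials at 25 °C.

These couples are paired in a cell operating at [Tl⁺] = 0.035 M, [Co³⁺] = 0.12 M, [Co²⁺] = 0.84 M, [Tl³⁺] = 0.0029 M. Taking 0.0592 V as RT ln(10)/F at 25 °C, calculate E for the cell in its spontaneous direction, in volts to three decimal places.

+0.592 V

Co³⁺/Co²⁺ is the cathode (higher E°), Tl³⁺/Tl⁺ the anode: E°cell = +1.86 − (+1.25) = +0.61 V, n = 2.
Overall: 2 Co³⁺(aq) + Tl⁺(aq) → 2 Co²⁺(aq) + Tl³⁺(aq)
Q = [Co²⁺]^2·[Tl³⁺] / ([Co³⁺]^2·[Tl⁺]); log Q = 0.609.
E = E° − (0.0592/n) log Q = +0.61 − (0.0592/2)(0.609) = +0.592 V.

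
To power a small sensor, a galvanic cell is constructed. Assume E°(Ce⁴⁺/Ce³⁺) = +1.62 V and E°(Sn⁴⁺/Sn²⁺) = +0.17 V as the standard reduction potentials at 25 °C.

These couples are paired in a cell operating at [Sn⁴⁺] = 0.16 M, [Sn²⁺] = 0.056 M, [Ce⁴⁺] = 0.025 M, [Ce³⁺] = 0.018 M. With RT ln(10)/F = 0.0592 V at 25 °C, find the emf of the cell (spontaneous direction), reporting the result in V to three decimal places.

+1.445 V

Ce⁴⁺/Ce³⁺ is the cathode (higher E°), Sn⁴⁺/Sn²⁺ the anode: E°cell = +1.62 − (+0.17) = +1.45 V, n = 2.
Overall: 2 Ce⁴⁺(aq) + Sn²⁺(aq) → 2 Ce³⁺(aq) + Sn⁴⁺(aq)
Q = [Ce³⁺]^2·[Sn⁴⁺] / ([Ce⁴⁺]^2·[Sn²⁺]); log Q = 0.171.
E = E° − (0.0592/n) log Q = +1.45 − (0.0592/2)(0.171) = +1.445 V.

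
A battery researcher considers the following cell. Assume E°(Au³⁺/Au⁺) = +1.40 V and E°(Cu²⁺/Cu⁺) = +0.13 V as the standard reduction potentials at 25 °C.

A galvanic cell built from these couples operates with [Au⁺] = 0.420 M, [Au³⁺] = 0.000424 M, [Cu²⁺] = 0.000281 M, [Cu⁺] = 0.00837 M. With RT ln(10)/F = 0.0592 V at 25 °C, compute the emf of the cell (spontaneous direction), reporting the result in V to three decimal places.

Au³⁺/Au⁺ is the cathode (higher E°), Cu²⁺/Cu⁺ the anode: E°cell = +1.40 − (+0.13) = +1.27 V, n = 2.
Overall: Au³⁺(aq) + 2 Cu⁺(aq) → Au⁺(aq) + 2 Cu²⁺(aq)
Q = [Au⁺]·[Cu²⁺]^2 / ([Au³⁺]·[Cu⁺]^2); log Q = 0.048.
E = E° − (0.0592/n) log Q = +1.27 − (0.0592/2)(0.048) = +1.269 V.

+1.269 V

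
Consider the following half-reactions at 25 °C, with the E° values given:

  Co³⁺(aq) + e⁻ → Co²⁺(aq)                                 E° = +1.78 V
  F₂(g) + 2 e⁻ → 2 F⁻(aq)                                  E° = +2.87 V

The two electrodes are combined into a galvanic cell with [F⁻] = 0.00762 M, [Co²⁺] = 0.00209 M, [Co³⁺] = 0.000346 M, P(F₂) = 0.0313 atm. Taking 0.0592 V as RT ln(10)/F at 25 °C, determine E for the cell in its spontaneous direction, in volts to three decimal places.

+1.217 V

F₂/F⁻ is the cathode (higher E°), Co³⁺/Co²⁺ the anode: E°cell = +2.87 − (+1.78) = +1.09 V, n = 2.
Overall: F₂(g) + 2 Co²⁺(aq) → 2 F⁻(aq) + 2 Co³⁺(aq)
Q = [F⁻]^2·[Co³⁺]^2 / (P(F₂)·[Co²⁺]^2); log Q = -4.294.
E = E° − (0.0592/n) log Q = +1.09 − (0.0592/2)(-4.294) = +1.217 V.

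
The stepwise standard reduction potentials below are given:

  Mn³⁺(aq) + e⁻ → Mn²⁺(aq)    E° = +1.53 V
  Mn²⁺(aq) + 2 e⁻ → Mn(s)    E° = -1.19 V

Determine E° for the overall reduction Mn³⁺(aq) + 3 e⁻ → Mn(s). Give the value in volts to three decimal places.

-0.283 V

Adding the free-energy changes (−nFE°) of the two steps gives −n₃FE°₃ = −n₁FE°₁ − n₂FE°₂.
E°₃ = (1×+1.53 + 2×-1.19) / 3 = (-0.850) / 3 = -0.283 V.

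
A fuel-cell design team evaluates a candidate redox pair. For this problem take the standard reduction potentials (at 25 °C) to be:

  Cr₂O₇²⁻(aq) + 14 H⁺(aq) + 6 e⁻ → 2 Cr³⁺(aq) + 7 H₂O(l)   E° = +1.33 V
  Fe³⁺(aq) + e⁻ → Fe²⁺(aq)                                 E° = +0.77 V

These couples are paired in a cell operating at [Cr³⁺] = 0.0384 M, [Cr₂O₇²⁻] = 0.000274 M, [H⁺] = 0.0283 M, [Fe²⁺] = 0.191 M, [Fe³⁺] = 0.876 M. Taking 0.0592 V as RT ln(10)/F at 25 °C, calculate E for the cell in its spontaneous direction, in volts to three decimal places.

Cr₂O₇²⁻/Cr³⁺ is the cathode (higher E°), Fe³⁺/Fe²⁺ the anode: E°cell = +1.33 − (+0.77) = +0.56 V, n = 6.
Overall: Cr₂O₇²⁻(aq) + 14 H⁺(aq) + 6 Fe²⁺(aq) → 2 Cr³⁺(aq) + 7 H₂O(l) + 6 Fe³⁺(aq)
Q = [Cr³⁺]^2·[Fe³⁺]^6 / ([Cr₂O₇²⁻]·[H⁺]^14·[Fe²⁺]^6); log Q = 26.375.
E = E° − (0.0592/n) log Q = +0.56 − (0.0592/6)(26.375) = +0.300 V.

+0.300 V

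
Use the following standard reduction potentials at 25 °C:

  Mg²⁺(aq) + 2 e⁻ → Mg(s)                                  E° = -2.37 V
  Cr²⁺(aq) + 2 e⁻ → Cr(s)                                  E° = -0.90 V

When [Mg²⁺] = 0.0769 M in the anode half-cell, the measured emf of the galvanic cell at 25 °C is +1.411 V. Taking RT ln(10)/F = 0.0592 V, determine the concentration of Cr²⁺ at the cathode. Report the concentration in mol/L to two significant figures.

Cr²⁺/Cr is the cathode, Mg²⁺/Mg the anode: E°cell = +1.47 V, n = 2.
Overall reaction: Cr²⁺(aq) + Mg(s) → Cr(s) + Mg²⁺(aq); Q = [Mg²⁺]^1/[Cr²⁺]^1.
From E = E° − (0.0592/n) log Q: log Q = (E° − E)·n/0.0592 = (+1.47 − (+1.411))·2/0.0592 = 1.9932.
So 1·log[Cr²⁺] = 1·log(0.0769) − log Q = -1.1141 − (1.9932) = -3.1073; [Cr²⁺] = 10^(-3.1073) ≈ 0.00078 M.

0.00078 M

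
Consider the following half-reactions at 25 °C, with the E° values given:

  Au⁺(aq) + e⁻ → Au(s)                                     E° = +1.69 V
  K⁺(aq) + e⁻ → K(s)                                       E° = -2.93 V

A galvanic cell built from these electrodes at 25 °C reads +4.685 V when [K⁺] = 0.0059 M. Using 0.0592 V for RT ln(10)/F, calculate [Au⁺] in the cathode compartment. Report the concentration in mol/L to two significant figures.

0.074 M

Au⁺/Au is the cathode, K⁺/K the anode: E°cell = +4.62 V, n = 1.
Overall reaction: Au⁺(aq) + K(s) → Au(s) + K⁺(aq); Q = [K⁺]^1/[Au⁺]^1.
From E = E° − (0.0592/n) log Q: log Q = (E° − E)·n/0.0592 = (+4.62 − (+4.685))·1/0.0592 = -1.0980.
So 1·log[Au⁺] = 1·log(0.0059) − log Q = -2.2291 − (-1.0980) = -1.1311; [Au⁺] = 10^(-1.1311) ≈ 0.074 M.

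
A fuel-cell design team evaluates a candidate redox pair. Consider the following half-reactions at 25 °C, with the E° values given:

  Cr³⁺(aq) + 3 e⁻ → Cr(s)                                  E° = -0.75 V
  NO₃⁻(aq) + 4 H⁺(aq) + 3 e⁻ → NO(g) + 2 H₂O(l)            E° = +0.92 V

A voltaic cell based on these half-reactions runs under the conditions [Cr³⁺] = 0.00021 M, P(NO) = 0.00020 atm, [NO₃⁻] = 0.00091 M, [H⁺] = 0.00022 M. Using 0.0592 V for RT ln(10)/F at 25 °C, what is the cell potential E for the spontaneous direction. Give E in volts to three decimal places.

+1.467 V

NO₃⁻/NO is the cathode (higher E°), Cr³⁺/Cr the anode: E°cell = +0.92 − (-0.75) = +1.67 V, n = 3.
Overall: NO₃⁻(aq) + 4 H⁺(aq) + Cr(s) → NO(g) + 2 H₂O(l) + Cr³⁺(aq)
Q = P(NO)·[Cr³⁺] / ([NO₃⁻]·[H⁺]^4); log Q = 10.295.
E = E° − (0.0592/n) log Q = +1.67 − (0.0592/3)(10.295) = +1.467 V.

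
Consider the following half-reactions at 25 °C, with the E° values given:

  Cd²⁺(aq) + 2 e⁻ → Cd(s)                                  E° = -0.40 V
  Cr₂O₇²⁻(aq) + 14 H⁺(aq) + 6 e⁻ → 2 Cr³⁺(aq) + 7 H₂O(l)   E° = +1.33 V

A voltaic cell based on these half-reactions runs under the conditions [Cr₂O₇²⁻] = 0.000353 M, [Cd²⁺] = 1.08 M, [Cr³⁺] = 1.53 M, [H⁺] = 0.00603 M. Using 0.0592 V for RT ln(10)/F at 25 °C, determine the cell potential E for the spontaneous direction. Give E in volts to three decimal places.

Cr₂O₇²⁻/Cr³⁺ is the cathode (higher E°), Cd²⁺/Cd the anode: E°cell = +1.33 − (-0.40) = +1.73 V, n = 6.
Overall: Cr₂O₇²⁻(aq) + 14 H⁺(aq) + 3 Cd(s) → 2 Cr³⁺(aq) + 7 H₂O(l) + 3 Cd²⁺(aq)
Q = [Cr³⁺]^2·[Cd²⁺]^3 / ([Cr₂O₇²⁻]·[H⁺]^14); log Q = 34.997.
E = E° − (0.0592/n) log Q = +1.73 − (0.0592/6)(34.997) = +1.385 V.

+1.385 V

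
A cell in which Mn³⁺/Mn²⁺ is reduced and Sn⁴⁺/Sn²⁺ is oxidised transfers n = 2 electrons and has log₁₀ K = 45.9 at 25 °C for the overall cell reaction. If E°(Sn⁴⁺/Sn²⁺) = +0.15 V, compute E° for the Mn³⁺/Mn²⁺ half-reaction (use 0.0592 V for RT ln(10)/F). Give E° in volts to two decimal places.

E°cell = (0.0592/n)·log K = (0.0592/2)(45.9) = +1.359 V.
Since Mn³⁺/Mn²⁺ is the cathode and Sn⁴⁺/Sn²⁺ the anode, E°cell = E°(Mn³⁺/Mn²⁺) − E°(Sn⁴⁺/Sn²⁺).
So E°(Mn³⁺/Mn²⁺) = E°cell + E°(Sn⁴⁺/Sn²⁺) = +1.359 + (+0.15) = +1.51 V.

+1.51 V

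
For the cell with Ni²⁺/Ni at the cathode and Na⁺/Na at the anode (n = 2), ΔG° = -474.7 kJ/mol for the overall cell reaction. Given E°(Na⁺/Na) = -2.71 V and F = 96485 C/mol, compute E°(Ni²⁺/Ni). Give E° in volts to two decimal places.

E°cell = −ΔG°/(nF) = −(-474.7×10³)/((2)(96485)) = +2.460 V.
Since Ni²⁺/Ni is the cathode and Na⁺/Na the anode, E°cell = E°(Ni²⁺/Ni) − E°(Na⁺/Na).
So E°(Ni²⁺/Ni) = E°cell + E°(Na⁺/Na) = +2.460 + (-2.71) = -0.25 V.

-0.25 V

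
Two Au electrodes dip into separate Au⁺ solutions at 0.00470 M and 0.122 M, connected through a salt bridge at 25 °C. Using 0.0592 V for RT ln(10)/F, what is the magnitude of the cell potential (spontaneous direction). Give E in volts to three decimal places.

+0.084 V

For a concentration cell E°cell = 0. The 0.122 M side is the cathode (reduction is favoured where [Au⁺] is higher).
With n = 1, E = −(0.0592/1) log([Au⁺]ₐₙ/[Au⁺]꜀ₐₜ) = −(0.0592/1) log(0.0047/0.122) = −(0.0592/1)(-1.414) = +0.084 V.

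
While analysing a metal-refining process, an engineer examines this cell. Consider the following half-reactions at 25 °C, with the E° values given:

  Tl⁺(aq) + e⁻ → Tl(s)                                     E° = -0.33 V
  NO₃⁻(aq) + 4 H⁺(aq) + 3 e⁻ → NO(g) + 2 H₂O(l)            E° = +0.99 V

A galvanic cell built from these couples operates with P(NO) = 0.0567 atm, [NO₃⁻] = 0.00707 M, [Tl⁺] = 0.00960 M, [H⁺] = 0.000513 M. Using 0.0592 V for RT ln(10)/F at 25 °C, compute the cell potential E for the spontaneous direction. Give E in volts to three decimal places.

+1.162 V

NO₃⁻/NO is the cathode (higher E°), Tl⁺/Tl the anode: E°cell = +0.99 − (-0.33) = +1.32 V, n = 3.
Overall: NO₃⁻(aq) + 4 H⁺(aq) + 3 Tl(s) → NO(g) + 2 H₂O(l) + 3 Tl⁺(aq)
Q = P(NO)·[Tl⁺]^3 / ([NO₃⁻]·[H⁺]^4); log Q = 8.011.
E = E° − (0.0592/n) log Q = +1.32 − (0.0592/3)(8.011) = +1.162 V.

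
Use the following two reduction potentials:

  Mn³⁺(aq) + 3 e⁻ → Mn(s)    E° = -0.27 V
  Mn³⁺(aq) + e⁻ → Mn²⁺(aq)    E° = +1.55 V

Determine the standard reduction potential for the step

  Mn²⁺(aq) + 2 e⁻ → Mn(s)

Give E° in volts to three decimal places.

Sequential free energies add, so n₃E°₃ = n₁E°₁ + n₂E°₂.
With n₃ = 3, and the known step contributing 1×(+1.55) V, the unknown satisfies 2·E° = 3×(-0.27) − 1×(+1.55) = -2.360.
E° = -2.360 / 2 = -1.180 V.

-1.180 V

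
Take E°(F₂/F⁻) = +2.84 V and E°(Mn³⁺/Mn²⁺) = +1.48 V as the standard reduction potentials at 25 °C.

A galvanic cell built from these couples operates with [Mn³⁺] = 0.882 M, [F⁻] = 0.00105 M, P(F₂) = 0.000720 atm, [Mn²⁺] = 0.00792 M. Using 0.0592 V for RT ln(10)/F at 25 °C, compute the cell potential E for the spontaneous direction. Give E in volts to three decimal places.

F₂/F⁻ is the cathode (higher E°), Mn³⁺/Mn²⁺ the anode: E°cell = +2.84 − (+1.48) = +1.36 V, n = 2.
Overall: F₂(g) + 2 Mn²⁺(aq) → 2 F⁻(aq) + 2 Mn³⁺(aq)
Q = [F⁻]^2·[Mn³⁺]^2 / (P(F₂)·[Mn²⁺]^2); log Q = 1.279.
E = E° − (0.0592/n) log Q = +1.36 − (0.0592/2)(1.279) = +1.322 V.

+1.322 V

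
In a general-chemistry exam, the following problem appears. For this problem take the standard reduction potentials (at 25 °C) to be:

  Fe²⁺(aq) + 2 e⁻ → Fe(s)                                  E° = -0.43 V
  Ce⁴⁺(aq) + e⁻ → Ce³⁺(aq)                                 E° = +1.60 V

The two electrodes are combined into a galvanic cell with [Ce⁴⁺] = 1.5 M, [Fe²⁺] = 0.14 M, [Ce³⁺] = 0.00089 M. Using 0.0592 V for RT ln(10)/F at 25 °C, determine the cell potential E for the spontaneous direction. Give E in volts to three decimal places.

Ce⁴⁺/Ce³⁺ is the cathode (higher E°), Fe²⁺/Fe the anode: E°cell = +1.60 − (-0.43) = +2.03 V, n = 2.
Overall: 2 Ce⁴⁺(aq) + Fe(s) → 2 Ce³⁺(aq) + Fe²⁺(aq)
Q = [Ce³⁺]^2·[Fe²⁺] / ([Ce⁴⁺]^2); log Q = -7.307.
E = E° − (0.0592/n) log Q = +2.03 − (0.0592/2)(-7.307) = +2.246 V.

+2.246 V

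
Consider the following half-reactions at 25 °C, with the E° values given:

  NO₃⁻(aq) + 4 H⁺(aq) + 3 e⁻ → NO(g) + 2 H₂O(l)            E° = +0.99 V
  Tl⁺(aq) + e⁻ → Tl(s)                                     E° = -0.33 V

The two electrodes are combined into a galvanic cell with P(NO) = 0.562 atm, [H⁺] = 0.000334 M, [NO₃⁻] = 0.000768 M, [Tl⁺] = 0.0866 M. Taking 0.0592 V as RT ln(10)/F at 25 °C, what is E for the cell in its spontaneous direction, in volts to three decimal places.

+1.052 V

NO₃⁻/NO is the cathode (higher E°), Tl⁺/Tl the anode: E°cell = +0.99 − (-0.33) = +1.32 V, n = 3.
Overall: NO₃⁻(aq) + 4 H⁺(aq) + 3 Tl(s) → NO(g) + 2 H₂O(l) + 3 Tl⁺(aq)
Q = P(NO)·[Tl⁺]^3 / ([NO₃⁻]·[H⁺]^4); log Q = 13.582.
E = E° − (0.0592/n) log Q = +1.32 − (0.0592/3)(13.582) = +1.052 V.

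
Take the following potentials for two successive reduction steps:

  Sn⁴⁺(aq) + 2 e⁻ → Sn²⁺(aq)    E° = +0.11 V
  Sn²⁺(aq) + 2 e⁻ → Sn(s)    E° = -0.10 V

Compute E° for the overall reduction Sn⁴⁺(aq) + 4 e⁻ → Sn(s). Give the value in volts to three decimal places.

+0.005 V

Standard free energies of sequential steps add: ΔG°₃ = ΔG°₁ + ΔG°₂, so n₃E°₃ = n₁E°₁ + n₂E°₂.
E°₃ = (2×+0.11 + 2×-0.10) / 4 = (+0.020) / 4 = +0.005 V.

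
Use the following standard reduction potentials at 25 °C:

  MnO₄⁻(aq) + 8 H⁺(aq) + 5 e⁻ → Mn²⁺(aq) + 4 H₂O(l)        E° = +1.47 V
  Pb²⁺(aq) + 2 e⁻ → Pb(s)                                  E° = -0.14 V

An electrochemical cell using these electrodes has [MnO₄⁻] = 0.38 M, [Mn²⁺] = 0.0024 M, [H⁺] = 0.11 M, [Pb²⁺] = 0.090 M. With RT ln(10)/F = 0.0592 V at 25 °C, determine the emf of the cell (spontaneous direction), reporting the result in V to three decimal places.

MnO₄⁻/Mn²⁺ is the cathode (higher E°), Pb²⁺/Pb the anode: E°cell = +1.47 − (-0.14) = +1.61 V, n = 10.
Overall: 2 MnO₄⁻(aq) + 16 H⁺(aq) + 5 Pb(s) → 2 Mn²⁺(aq) + 8 H₂O(l) + 5 Pb²⁺(aq)
Q = [Mn²⁺]^2·[Pb²⁺]^5 / ([MnO₄⁻]^2·[H⁺]^16); log Q = 5.710.
E = E° − (0.0592/n) log Q = +1.61 − (0.0592/10)(5.710) = +1.576 V.

+1.576 V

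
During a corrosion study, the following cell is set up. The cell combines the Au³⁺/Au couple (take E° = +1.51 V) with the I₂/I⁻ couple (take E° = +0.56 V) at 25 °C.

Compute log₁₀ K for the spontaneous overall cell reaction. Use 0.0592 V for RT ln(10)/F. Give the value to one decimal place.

96.3

Cathode: Au³⁺/Au; anode: I₂/I⁻. E°cell = +0.95 V, n = 6.
log K = nE°cell / 0.0592 = (6)(+0.95) / 0.0592 = 96.3.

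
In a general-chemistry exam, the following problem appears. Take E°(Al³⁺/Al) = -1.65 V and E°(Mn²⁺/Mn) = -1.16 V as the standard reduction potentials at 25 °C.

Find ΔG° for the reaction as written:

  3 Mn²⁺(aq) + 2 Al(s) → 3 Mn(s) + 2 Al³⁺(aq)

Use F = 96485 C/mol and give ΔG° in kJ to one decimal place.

As written, Mn²⁺/Mn is reduced (cathode) and Al³⁺/Al is oxidised (anode), so E°cell = (-1.16) − (-1.65) = +0.49 V.
Balancing electrons gives n = 6.
ΔG° = −nFE° = −(6)(96485)(+0.49) = -283,666 J = -283.7 kJ.

-283.7 kJ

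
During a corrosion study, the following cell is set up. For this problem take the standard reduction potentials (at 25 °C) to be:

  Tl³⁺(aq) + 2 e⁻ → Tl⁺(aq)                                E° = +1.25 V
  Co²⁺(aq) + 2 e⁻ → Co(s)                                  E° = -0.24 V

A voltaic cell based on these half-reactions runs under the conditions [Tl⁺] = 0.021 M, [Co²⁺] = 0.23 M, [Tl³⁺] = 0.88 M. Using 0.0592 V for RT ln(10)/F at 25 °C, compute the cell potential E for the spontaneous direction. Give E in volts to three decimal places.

Tl³⁺/Tl⁺ is the cathode (higher E°), Co²⁺/Co the anode: E°cell = +1.25 − (-0.24) = +1.49 V, n = 2.
Overall: Tl³⁺(aq) + Co(s) → Tl⁺(aq) + Co²⁺(aq)
Q = [Tl⁺]·[Co²⁺] / ([Tl³⁺]); log Q = -2.261.
E = E° − (0.0592/n) log Q = +1.49 − (0.0592/2)(-2.261) = +1.557 V.

+1.557 V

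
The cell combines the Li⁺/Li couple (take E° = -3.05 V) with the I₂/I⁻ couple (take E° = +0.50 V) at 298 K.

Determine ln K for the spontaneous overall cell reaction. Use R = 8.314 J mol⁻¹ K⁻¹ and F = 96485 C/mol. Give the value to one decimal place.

276.5

Cathode: I₂/I⁻; anode: Li⁺/Li. E°cell = (+0.50) − (-3.05) = +3.55 V, with n = 2.
ΔG° = −nFE° = −RT ln K, so ln K = nFE°/(RT) = (2)(96485)(+3.55) / ((8.314)(298)) = 276.498.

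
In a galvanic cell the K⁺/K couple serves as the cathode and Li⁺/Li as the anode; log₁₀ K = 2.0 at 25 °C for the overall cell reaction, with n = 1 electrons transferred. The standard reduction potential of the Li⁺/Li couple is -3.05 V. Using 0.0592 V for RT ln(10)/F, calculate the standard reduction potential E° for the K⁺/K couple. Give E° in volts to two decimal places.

E°cell = (0.0592/n)·log K = (0.0592/1)(2.0) = +0.118 V.
Since K⁺/K is the cathode and Li⁺/Li the anode, E°cell = E°(K⁺/K) − E°(Li⁺/Li).
So E°(K⁺/K) = E°cell + E°(Li⁺/Li) = +0.118 + (-3.05) = -2.93 V.

-2.93 V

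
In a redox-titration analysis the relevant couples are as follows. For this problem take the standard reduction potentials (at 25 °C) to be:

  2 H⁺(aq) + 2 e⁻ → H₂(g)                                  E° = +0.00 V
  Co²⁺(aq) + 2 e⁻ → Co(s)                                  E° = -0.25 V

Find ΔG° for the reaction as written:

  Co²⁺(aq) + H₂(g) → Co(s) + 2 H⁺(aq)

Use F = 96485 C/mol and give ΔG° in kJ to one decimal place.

As written, Co²⁺/Co is reduced (cathode) and H⁺/H₂ is oxidised (anode), so E°cell = (-0.25) − (+0.00) = -0.25 V.
Balancing electrons gives n = 2.
ΔG° = −nFE° = −(2)(96485)(-0.25) = 48,242 J = +48.2 kJ.

+48.2 kJ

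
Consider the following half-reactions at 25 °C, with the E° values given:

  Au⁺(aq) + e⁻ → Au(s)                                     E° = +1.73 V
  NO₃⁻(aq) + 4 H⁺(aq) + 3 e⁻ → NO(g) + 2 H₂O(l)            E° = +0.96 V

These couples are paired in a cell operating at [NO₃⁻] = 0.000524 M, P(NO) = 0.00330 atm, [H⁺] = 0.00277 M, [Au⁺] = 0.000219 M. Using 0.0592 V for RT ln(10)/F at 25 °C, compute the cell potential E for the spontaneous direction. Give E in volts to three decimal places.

Au⁺/Au is the cathode (higher E°), NO₃⁻/NO the anode: E°cell = +1.73 − (+0.96) = +0.77 V, n = 3.
Overall: 3 Au⁺(aq) + NO(g) + 2 H₂O(l) → 3 Au(s) + NO₃⁻(aq) + 4 H⁺(aq)
Q = [NO₃⁻]·[H⁺]^4 / ([Au⁺]^3·P(NO)); log Q = -0.051.
E = E° − (0.0592/n) log Q = +0.77 − (0.0592/3)(-0.051) = +0.771 V.

+0.771 V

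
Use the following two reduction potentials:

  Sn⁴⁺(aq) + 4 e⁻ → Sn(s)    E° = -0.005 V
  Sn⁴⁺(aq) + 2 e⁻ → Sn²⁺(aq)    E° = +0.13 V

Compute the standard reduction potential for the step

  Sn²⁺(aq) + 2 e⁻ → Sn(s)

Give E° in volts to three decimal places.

Sequential free energies add, so n₃E°₃ = n₁E°₁ + n₂E°₂.
With n₃ = 4, and the known step contributing 2×(+0.13) V, the unknown satisfies 2·E° = 4×(-0.005) − 2×(+0.13) = -0.280.
E° = -0.280 / 2 = -0.140 V.

-0.140 V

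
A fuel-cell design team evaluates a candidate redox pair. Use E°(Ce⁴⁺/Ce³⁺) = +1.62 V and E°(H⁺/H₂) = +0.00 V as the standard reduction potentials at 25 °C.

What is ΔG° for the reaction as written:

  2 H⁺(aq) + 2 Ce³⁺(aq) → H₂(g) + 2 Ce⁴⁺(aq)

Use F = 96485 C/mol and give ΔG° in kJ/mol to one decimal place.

As written, H⁺/H₂ is reduced (cathode) and Ce⁴⁺/Ce³⁺ is oxidised (anode), so E°cell = (+0.00) − (+1.62) = -1.62 V.
Balancing electrons gives n = 2.
ΔG° = −nFE° = −(2)(96485)(-1.62) = 312,611 J = +312.6 kJ/mol.

+312.6 kJ/mol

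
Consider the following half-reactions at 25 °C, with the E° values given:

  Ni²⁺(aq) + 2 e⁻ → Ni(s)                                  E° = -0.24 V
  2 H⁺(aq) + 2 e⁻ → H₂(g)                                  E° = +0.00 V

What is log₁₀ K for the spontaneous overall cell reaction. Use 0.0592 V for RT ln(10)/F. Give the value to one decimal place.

8.1

Cathode: H⁺/H₂; anode: Ni²⁺/Ni. E°cell = +0.24 V, n = 2.
log K = nE°cell / 0.0592 = (2)(+0.24) / 0.0592 = 8.1.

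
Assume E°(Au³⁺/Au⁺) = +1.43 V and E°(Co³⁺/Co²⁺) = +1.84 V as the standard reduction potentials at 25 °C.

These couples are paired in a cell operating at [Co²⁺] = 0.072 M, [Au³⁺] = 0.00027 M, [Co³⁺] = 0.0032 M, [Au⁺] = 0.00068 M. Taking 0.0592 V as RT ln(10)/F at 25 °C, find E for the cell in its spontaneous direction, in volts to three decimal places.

+0.342 V

Co³⁺/Co²⁺ is the cathode (higher E°), Au³⁺/Au⁺ the anode: E°cell = +1.84 − (+1.43) = +0.41 V, n = 2.
Overall: 2 Co³⁺(aq) + Au⁺(aq) → 2 Co²⁺(aq) + Au³⁺(aq)
Q = [Co²⁺]^2·[Au³⁺] / ([Co³⁺]^2·[Au⁺]); log Q = 2.303.
E = E° − (0.0592/n) log Q = +0.41 − (0.0592/2)(2.303) = +0.342 V.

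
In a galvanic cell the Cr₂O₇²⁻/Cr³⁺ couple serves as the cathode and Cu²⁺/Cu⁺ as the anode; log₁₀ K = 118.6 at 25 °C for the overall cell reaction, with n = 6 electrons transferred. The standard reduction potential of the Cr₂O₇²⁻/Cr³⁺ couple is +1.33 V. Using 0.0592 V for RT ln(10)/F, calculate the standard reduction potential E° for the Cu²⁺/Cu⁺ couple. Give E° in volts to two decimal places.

E°cell = (0.0592/n)·log K = (0.0592/6)(118.6) = +1.170 V.
Since Cr₂O₇²⁻/Cr³⁺ is the cathode and Cu²⁺/Cu⁺ the anode, E°cell = E°(Cr₂O₇²⁻/Cr³⁺) − E°(Cu²⁺/Cu⁺).
So E°(Cu²⁺/Cu⁺) = E°(Cr₂O₇²⁻/Cr³⁺) − E°cell = (+1.33) − (+1.170) = +0.16 V.

+0.16 V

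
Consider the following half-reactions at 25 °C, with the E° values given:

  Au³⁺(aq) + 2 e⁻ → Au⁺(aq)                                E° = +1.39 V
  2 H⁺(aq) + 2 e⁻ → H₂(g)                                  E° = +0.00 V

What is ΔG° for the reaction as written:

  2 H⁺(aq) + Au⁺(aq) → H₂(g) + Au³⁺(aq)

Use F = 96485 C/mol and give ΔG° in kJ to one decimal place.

+268.2 kJ

As written, H⁺/H₂ is reduced (cathode) and Au³⁺/Au⁺ is oxidised (anode), so E°cell = (+0.00) − (+1.39) = -1.39 V.
Balancing electrons gives n = 2.
ΔG° = −nFE° = −(2)(96485)(-1.39) = 268,228 J = +268.2 kJ.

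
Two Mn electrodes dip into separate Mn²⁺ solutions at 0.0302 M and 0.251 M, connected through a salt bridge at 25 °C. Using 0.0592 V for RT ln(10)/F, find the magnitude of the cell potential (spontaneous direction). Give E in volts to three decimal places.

+0.027 V

For a concentration cell E°cell = 0. The 0.251 M side is the cathode (reduction is favoured where [Mn²⁺] is higher).
With n = 2, E = −(0.0592/2) log([Mn²⁺]ₐₙ/[Mn²⁺]꜀ₐₜ) = −(0.0592/2) log(0.0302/0.251) = −(0.0592/2)(-0.920) = +0.027 V.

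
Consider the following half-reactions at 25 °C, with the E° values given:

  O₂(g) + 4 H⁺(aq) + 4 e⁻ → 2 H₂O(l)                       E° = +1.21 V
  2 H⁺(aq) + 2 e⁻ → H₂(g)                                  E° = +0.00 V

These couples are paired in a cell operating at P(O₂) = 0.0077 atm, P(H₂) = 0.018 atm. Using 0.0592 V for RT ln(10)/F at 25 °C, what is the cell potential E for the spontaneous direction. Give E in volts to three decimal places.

+1.127 V

O₂/H₂O is the cathode (higher E°), H⁺/H₂ the anode: E°cell = +1.21 − (+0.00) = +1.21 V, n = 4.
Overall: O₂(g) + 2 H₂(g) → 2 H₂O(l)
Q = 1 / (P(O₂)·P(H₂)^2); log Q = 5.603.
E = E° − (0.0592/n) log Q = +1.21 − (0.0592/4)(5.603) = +1.127 V.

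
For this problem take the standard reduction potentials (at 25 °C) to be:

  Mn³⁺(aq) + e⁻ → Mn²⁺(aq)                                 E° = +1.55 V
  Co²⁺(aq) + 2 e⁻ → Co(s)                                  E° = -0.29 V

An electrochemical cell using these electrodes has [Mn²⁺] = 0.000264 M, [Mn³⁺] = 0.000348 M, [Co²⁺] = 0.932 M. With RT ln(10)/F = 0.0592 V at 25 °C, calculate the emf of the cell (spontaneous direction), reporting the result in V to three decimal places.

Mn³⁺/Mn²⁺ is the cathode (higher E°), Co²⁺/Co the anode: E°cell = +1.55 − (-0.29) = +1.84 V, n = 2.
Overall: 2 Mn³⁺(aq) + Co(s) → 2 Mn²⁺(aq) + Co²⁺(aq)
Q = [Mn²⁺]^2·[Co²⁺] / ([Mn³⁺]^2); log Q = -0.271.
E = E° − (0.0592/n) log Q = +1.84 − (0.0592/2)(-0.271) = +1.848 V.

+1.848 V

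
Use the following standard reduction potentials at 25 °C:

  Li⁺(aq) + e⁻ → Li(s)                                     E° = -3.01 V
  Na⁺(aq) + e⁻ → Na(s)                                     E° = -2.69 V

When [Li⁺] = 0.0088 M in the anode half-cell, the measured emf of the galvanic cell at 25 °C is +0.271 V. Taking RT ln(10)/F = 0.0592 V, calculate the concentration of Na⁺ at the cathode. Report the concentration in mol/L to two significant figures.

Na⁺/Na is the cathode, Li⁺/Li the anode: E°cell = +0.32 V, n = 1.
Overall reaction: Na⁺(aq) + Li(s) → Na(s) + Li⁺(aq); Q = [Li⁺]^1/[Na⁺]^1.
From E = E° − (0.0592/n) log Q: log Q = (E° − E)·n/0.0592 = (+0.32 − (+0.271))·1/0.0592 = 0.8277.
So 1·log[Na⁺] = 1·log(0.0088) − log Q = -2.0555 − (0.8277) = -2.8832; [Na⁺] = 10^(-2.8832) ≈ 0.0013 M.

0.0013 M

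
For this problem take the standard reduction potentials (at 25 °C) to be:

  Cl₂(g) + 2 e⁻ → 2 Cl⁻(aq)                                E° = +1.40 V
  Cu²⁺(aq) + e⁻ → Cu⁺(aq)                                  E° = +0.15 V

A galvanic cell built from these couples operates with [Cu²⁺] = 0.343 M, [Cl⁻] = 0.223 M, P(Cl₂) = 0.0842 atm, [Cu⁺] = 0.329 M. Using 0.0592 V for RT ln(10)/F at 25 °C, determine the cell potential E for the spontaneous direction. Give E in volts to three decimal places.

Cl₂/Cl⁻ is the cathode (higher E°), Cu²⁺/Cu⁺ the anode: E°cell = +1.40 − (+0.15) = +1.25 V, n = 2.
Overall: Cl₂(g) + 2 Cu⁺(aq) → 2 Cl⁻(aq) + 2 Cu²⁺(aq)
Q = [Cl⁻]^2·[Cu²⁺]^2 / (P(Cl₂)·[Cu⁺]^2); log Q = -0.193.
E = E° − (0.0592/n) log Q = +1.25 − (0.0592/2)(-0.193) = +1.256 V.

+1.256 V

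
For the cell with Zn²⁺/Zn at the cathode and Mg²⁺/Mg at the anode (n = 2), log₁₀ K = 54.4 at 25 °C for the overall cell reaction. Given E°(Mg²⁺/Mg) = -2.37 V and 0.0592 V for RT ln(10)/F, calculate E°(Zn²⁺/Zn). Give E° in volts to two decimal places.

-0.76 V

E°cell = (0.0592/n)·log K = (0.0592/2)(54.4) = +1.610 V.
Since Zn²⁺/Zn is the cathode and Mg²⁺/Mg the anode, E°cell = E°(Zn²⁺/Zn) − E°(Mg²⁺/Mg).
So E°(Zn²⁺/Zn) = E°cell + E°(Mg²⁺/Mg) = +1.610 + (-2.37) = -0.76 V.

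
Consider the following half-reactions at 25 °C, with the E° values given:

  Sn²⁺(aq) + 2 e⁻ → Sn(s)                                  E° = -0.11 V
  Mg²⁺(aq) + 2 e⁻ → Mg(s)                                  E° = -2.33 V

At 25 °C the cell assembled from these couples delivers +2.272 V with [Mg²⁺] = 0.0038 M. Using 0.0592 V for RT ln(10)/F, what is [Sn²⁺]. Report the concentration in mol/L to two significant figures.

Sn²⁺/Sn is the cathode, Mg²⁺/Mg the anode: E°cell = +2.22 V, n = 2.
Overall reaction: Sn²⁺(aq) + Mg(s) → Sn(s) + Mg²⁺(aq); Q = [Mg²⁺]^1/[Sn²⁺]^1.
From E = E° − (0.0592/n) log Q: log Q = (E° − E)·n/0.0592 = (+2.22 − (+2.272))·2/0.0592 = -1.7568.
So 1·log[Sn²⁺] = 1·log(0.0038) − log Q = -2.4202 − (-1.7568) = -0.6634; [Sn²⁺] = 10^(-0.6634) ≈ 0.22 M.

0.22 M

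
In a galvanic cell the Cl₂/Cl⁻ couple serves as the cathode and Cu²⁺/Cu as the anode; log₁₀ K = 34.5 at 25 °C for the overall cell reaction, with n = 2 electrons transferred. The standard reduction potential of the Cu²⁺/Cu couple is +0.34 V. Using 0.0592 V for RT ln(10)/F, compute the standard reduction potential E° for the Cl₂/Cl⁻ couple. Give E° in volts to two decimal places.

E°cell = (0.0592/n)·log K = (0.0592/2)(34.5) = +1.021 V.
Since Cl₂/Cl⁻ is the cathode and Cu²⁺/Cu the anode, E°cell = E°(Cl₂/Cl⁻) − E°(Cu²⁺/Cu).
So E°(Cl₂/Cl⁻) = E°cell + E°(Cu²⁺/Cu) = +1.021 + (+0.34) = +1.36 V.

+1.36 V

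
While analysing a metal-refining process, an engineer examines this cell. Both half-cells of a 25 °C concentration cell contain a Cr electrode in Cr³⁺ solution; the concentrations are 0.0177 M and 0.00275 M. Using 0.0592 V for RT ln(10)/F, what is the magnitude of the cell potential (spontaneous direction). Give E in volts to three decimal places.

For a concentration cell E°cell = 0. The 0.0177 M side is the cathode (reduction is favoured where [Cr³⁺] is higher).
With n = 3, E = −(0.0592/3) log([Cr³⁺]ₐₙ/[Cr³⁺]꜀ₐₜ) = −(0.0592/3) log(0.00275/0.0177) = −(0.0592/3)(-0.809) = +0.016 V.

+0.016 V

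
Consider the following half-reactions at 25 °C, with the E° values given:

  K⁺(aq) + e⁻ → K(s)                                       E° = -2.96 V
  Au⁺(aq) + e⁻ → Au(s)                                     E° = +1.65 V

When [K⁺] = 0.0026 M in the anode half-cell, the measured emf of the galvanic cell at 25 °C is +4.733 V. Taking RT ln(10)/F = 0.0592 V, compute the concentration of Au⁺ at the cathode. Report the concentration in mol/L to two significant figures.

0.31 M

Au⁺/Au is the cathode, K⁺/K the anode: E°cell = +4.61 V, n = 1.
Overall reaction: Au⁺(aq) + K(s) → Au(s) + K⁺(aq); Q = [K⁺]^1/[Au⁺]^1.
From E = E° − (0.0592/n) log Q: log Q = (E° − E)·n/0.0592 = (+4.61 − (+4.733))·1/0.0592 = -2.0777.
So 1·log[Au⁺] = 1·log(0.0026) − log Q = -2.5850 − (-2.0777) = -0.5073; [Au⁺] = 10^(-0.5073) ≈ 0.31 M.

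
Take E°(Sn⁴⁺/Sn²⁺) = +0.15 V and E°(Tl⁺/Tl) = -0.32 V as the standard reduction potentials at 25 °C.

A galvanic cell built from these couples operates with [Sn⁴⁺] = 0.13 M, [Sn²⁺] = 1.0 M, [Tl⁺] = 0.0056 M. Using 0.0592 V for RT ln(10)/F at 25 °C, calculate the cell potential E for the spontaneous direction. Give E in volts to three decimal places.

+0.577 V

Sn⁴⁺/Sn²⁺ is the cathode (higher E°), Tl⁺/Tl the anode: E°cell = +0.15 − (-0.32) = +0.47 V, n = 2.
Overall: Sn⁴⁺(aq) + 2 Tl(s) → Sn²⁺(aq) + 2 Tl⁺(aq)
Q = [Sn²⁺]·[Tl⁺]^2 / ([Sn⁴⁺]); log Q = -3.618.
E = E° − (0.0592/n) log Q = +0.47 − (0.0592/2)(-3.618) = +0.577 V.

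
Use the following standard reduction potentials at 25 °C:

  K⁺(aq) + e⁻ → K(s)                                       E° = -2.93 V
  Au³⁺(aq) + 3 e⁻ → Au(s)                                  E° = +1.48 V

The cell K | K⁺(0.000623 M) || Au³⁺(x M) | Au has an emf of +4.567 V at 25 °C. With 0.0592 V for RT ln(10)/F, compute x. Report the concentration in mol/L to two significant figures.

Au³⁺/Au is the cathode, K⁺/K the anode: E°cell = +4.41 V, n = 3.
Overall reaction: Au³⁺(aq) + 3 K(s) → Au(s) + 3 K⁺(aq); Q = [K⁺]^3/[Au³⁺]^1.
From E = E° − (0.0592/n) log Q: log Q = (E° − E)·n/0.0592 = (+4.41 − (+4.567))·3/0.0592 = -7.9561.
So 1·log[Au³⁺] = 3·log(0.000623) − log Q = -9.6165 − (-7.9561) = -1.6604; [Au³⁺] = 10^(-1.6604) ≈ 0.022 M.

0.022 M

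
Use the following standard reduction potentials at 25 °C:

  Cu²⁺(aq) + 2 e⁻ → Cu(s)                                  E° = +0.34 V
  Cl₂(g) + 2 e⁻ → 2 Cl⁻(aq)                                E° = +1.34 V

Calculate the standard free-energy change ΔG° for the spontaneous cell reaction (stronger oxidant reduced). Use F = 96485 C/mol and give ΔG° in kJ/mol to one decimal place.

-193.0 kJ/mol

Cl₂/Cl⁻ (E° = +1.34 V) is the cathode; Cu²⁺/Cu (E° = +0.34 V) is the anode, so E°cell = +1.00 V.
Balancing electrons gives n = 2 (lcm of 2 and 2).
ΔG° = −nFE° = −(2)(96485)(+1.00) = -192,970 J = -193.0 kJ/mol.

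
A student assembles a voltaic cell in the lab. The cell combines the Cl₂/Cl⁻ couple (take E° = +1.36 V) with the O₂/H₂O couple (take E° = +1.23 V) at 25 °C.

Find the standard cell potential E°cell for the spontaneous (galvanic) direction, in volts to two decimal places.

The Cl₂/Cl⁻ couple has the higher reduction potential, so it is the cathode; O₂/H₂O is oxidised at the anode.
E°cell = E°(cathode) − E°(anode) = (+1.36) − (+1.23) = +0.13 V.

+0.13 V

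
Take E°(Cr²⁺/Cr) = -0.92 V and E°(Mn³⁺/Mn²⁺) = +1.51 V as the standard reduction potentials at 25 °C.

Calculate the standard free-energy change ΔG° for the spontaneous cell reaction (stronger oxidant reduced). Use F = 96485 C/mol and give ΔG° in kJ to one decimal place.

-468.9 kJ

Mn³⁺/Mn²⁺ (E° = +1.51 V) is the cathode; Cr²⁺/Cr (E° = -0.92 V) is the anode, so E°cell = +2.43 V.
Balancing electrons gives n = 2 (lcm of 1 and 2).
ΔG° = −nFE° = −(2)(96485)(+2.43) = -468,917 J = -468.9 kJ.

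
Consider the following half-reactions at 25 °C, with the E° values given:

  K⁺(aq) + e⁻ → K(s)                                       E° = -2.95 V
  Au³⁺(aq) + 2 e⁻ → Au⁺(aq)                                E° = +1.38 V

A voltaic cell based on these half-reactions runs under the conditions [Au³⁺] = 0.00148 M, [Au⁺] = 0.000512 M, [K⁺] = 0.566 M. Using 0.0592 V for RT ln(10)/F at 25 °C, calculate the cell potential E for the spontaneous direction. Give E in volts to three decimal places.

+4.358 V

Au³⁺/Au⁺ is the cathode (higher E°), K⁺/K the anode: E°cell = +1.38 − (-2.95) = +4.33 V, n = 2.
Overall: Au³⁺(aq) + 2 K(s) → Au⁺(aq) + 2 K⁺(aq)
Q = [Au⁺]·[K⁺]^2 / ([Au³⁺]); log Q = -0.955.
E = E° − (0.0592/n) log Q = +4.33 − (0.0592/2)(-0.955) = +4.358 V.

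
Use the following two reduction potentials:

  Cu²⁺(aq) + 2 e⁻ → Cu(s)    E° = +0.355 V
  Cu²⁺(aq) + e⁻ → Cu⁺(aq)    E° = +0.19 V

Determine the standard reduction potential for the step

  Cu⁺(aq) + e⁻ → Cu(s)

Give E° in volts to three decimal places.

Sequential free energies add, so n₃E°₃ = n₁E°₁ + n₂E°₂.
With n₃ = 2, and the known step contributing 1×(+0.19) V, the unknown satisfies 1·E° = 2×(+0.355) − 1×(+0.19) = +0.520.
E° = +0.520 / 1 = +0.520 V.

+0.520 V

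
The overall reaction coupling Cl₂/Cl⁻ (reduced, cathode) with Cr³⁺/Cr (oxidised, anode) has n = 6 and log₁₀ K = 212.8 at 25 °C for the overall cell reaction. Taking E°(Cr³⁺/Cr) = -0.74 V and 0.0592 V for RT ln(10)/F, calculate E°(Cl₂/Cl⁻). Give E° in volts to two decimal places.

E°cell = (0.0592/n)·log K = (0.0592/6)(212.8) = +2.100 V.
Since Cl₂/Cl⁻ is the cathode and Cr³⁺/Cr the anode, E°cell = E°(Cl₂/Cl⁻) − E°(Cr³⁺/Cr).
So E°(Cl₂/Cl⁻) = E°cell + E°(Cr³⁺/Cr) = +2.100 + (-0.74) = +1.36 V.

+1.36 V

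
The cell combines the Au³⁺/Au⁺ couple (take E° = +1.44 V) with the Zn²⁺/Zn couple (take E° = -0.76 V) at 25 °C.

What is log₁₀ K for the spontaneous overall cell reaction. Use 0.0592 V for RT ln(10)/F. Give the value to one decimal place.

74.3

Cathode: Au³⁺/Au⁺; anode: Zn²⁺/Zn. E°cell = +2.20 V, n = 2.
log K = nE°cell / 0.0592 = (2)(+2.20) / 0.0592 = 74.3.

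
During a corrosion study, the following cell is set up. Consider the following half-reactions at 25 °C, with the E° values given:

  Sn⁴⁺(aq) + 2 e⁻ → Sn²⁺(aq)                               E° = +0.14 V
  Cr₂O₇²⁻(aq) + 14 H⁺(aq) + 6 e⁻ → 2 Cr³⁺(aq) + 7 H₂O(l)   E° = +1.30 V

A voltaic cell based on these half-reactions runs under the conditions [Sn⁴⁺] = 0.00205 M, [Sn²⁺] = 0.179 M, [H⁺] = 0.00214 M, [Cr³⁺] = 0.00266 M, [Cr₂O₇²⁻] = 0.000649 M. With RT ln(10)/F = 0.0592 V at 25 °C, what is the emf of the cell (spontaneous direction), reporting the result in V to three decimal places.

+0.868 V

Cr₂O₇²⁻/Cr³⁺ is the cathode (higher E°), Sn⁴⁺/Sn²⁺ the anode: E°cell = +1.30 − (+0.14) = +1.16 V, n = 6.
Overall: Cr₂O₇²⁻(aq) + 14 H⁺(aq) + 3 Sn²⁺(aq) → 2 Cr³⁺(aq) + 7 H₂O(l) + 3 Sn⁴⁺(aq)
Q = [Cr³⁺]^2·[Sn⁴⁺]^3 / ([Cr₂O₇²⁻]·[H⁺]^14·[Sn²⁺]^3); log Q = 29.588.
E = E° − (0.0592/n) log Q = +1.16 − (0.0592/6)(29.588) = +0.868 V.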